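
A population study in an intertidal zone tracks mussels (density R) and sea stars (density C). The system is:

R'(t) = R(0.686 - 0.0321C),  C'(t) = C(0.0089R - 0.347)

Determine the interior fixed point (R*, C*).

R* ≈ 39, C* ≈ 21.4

Set dC/dt = 0 with C > 0: 0.0089R - 0.347 = 0, so R* = 0.347/0.0089 = 39.
Set dR/dt = 0 with R > 0: 0.686 - 0.0321C = 0, so C* = 0.686/0.0321 = 21.4.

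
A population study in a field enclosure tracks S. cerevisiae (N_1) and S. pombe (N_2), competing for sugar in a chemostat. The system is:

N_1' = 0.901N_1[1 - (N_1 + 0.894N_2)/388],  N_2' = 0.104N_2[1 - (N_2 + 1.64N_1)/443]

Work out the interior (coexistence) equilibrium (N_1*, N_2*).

N_1* ≈ 17.3, N_2* ≈ 415

Setting both brackets to zero gives the nullclines N_1 + 0.894N_2 = 388 and 1.64N_1 + N_2 = 443.
Substituting N_2 = 443 - 1.64N_1 into the first: N_1(1 - 0.894·1.64) = 388 - 0.894·443.
So N_1* = -8.04/-0.466 = 17.3, and then N_2* = 443 - 1.64·17.3 = 415.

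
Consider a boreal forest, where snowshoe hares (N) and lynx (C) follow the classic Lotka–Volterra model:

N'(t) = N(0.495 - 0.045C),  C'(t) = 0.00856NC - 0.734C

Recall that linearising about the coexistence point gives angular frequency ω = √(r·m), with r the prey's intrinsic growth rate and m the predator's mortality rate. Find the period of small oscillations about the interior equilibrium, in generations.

Here r = 0.495 and m = 0.734, so r·m = 0.363.
ω = √0.363 = 0.603 per generation, hence T = 2π/ω ≈ 10.4 generations.

T ≈ 10.4 generations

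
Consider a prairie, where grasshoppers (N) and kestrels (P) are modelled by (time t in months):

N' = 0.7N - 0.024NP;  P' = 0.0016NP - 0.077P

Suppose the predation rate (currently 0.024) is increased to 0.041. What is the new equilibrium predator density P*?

At the interior fixed point, setting dN/dt = 0 with N > 0 fixes P* = (prey growth rate)/(NP coefficient) — independent of the other coefficients.
With the change, P* = 0.7/0.041 = 17.1; it falls from 29.2.

P* ≈ 17.1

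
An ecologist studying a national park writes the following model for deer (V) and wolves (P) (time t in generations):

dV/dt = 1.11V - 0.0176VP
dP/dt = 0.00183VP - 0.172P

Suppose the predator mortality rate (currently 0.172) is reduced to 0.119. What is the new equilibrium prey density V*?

At the interior fixed point, setting dP/dt = 0 with P > 0 fixes V* = (predator death rate)/(VP coefficient) — independent of the other coefficients.
With the change, V* = 0.119/0.00183 = 65; it falls from 94.

V* ≈ 65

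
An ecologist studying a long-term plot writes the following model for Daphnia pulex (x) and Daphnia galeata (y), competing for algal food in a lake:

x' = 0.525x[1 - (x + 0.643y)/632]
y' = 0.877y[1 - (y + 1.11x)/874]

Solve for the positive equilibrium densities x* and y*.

x* ≈ 245, y* ≈ 603

Setting both brackets to zero gives the nullclines x + 0.643y = 632 and 1.11x + y = 874.
Substituting y = 874 - 1.11x into the first: x(1 - 0.643·1.11) = 632 - 0.643·874.
So x* = 70/0.286 = 245, and then y* = 874 - 1.11·245 = 603.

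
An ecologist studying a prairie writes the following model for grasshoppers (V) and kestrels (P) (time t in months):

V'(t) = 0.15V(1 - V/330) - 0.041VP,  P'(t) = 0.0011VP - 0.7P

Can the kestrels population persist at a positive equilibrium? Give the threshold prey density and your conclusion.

Threshold V = 636; K < 636, so no, the predator goes extinct.

The predator equation gives dP/dt > 0 only when V > 0.7/0.0011 = 636.
Without the predator, V → K = 330. Since 330 < 636, the predator cannot invade.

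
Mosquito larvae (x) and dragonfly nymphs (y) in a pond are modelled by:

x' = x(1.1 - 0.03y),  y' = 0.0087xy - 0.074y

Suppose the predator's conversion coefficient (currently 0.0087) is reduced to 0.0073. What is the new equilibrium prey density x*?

At the interior fixed point, setting dy/dt = 0 with y > 0 fixes x* = (predator death rate)/(xy coefficient) — independent of the other coefficients.
With the change, x* = 0.074/0.0073 = 10.1; it rises from 8.51.

x* ≈ 10.1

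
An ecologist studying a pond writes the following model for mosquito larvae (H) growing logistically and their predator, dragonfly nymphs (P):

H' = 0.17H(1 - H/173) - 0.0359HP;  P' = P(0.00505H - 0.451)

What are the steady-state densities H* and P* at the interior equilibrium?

From dP/dt = 0 with P > 0: 0.00505H* = 0.451, so H* = 89.3.
Substitute into dH/dt = 0: 0.17(1 - 89.3/173) = 0.0359P*.
The bracket is 0.484, giving P* = 0.0822/0.0359 = 2.29.

H* ≈ 89.3, P* ≈ 2.29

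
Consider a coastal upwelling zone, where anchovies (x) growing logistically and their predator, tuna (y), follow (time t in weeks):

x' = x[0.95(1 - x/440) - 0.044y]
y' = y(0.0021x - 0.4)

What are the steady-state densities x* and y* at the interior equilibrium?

From dy/dt = 0 with y > 0: 0.0021x* = 0.4, so x* = 190.
Substitute into dx/dt = 0: 0.95(1 - 190/440) = 0.044y*.
The bracket is 0.567, giving y* = 0.539/0.044 = 12.2.

x* ≈ 190, y* ≈ 12.2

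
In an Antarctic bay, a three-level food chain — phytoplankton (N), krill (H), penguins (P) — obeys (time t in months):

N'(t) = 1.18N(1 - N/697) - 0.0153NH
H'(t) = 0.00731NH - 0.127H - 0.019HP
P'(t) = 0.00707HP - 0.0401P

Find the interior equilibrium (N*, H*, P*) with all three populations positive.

From dP/dt = 0: 0.00707H* = 0.0401, so H* = 5.67.
From dN/dt = 0: 1.18(1 - N*/697) = 0.0153·5.67, giving N* = 697·(1 - 0.0735) = 646.
From dH/dt = 0: 0.00731·646 - 0.127 = 0.019P*, so P* = 4.59/0.019 = 242.

N* ≈ 646, H* ≈ 5.67, P* ≈ 242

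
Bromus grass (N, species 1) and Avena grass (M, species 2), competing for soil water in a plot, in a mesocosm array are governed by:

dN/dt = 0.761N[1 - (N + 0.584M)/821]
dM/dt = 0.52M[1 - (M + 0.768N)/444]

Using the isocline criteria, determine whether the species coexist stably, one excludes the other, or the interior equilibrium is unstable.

species 1 excludes species 2

Compare the nullcline intercepts: K1/α12 = 821/0.584 = 1410 > K2 = 444; K2/α21 = 444/0.768 = 578 < K1 = 821.
Since the inequalities point opposite ways, species 1 can invade but species 2 cannot.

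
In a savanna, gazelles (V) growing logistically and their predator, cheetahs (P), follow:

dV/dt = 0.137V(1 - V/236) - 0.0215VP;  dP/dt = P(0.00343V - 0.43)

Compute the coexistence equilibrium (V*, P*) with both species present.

From dP/dt = 0 with P > 0: 0.00343V* = 0.43, so V* = 125.
Substitute into dV/dt = 0: 0.137(1 - 125/236) = 0.0215P*.
The bracket is 0.469, giving P* = 0.0642/0.0215 = 2.99.

V* ≈ 125, P* ≈ 2.99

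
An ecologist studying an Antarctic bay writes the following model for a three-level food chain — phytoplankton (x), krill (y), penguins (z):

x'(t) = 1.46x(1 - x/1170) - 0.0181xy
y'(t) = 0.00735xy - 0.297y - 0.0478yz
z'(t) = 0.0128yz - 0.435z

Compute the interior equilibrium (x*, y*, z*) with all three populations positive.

x* ≈ 677, y* ≈ 34, z* ≈ 97.9

From dz/dt = 0: 0.0128y* = 0.435, so y* = 34.
From dx/dt = 0: 1.46(1 - x*/1170) = 0.0181·34, giving x* = 1170·(1 - 0.421) = 677.
From dy/dt = 0: 0.00735·677 - 0.297 = 0.0478z*, so z* = 4.68/0.0478 = 97.9.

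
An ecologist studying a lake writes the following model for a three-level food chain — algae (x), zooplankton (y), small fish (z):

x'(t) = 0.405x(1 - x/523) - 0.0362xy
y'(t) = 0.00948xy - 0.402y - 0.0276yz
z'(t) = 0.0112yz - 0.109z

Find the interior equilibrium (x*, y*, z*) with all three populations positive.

x* ≈ 68, y* ≈ 9.73, z* ≈ 8.81

From dz/dt = 0: 0.0112y* = 0.109, so y* = 9.73.
From dx/dt = 0: 0.405(1 - x*/523) = 0.0362·9.73, giving x* = 523·(1 - 0.87) = 68.
From dy/dt = 0: 0.00948·68 - 0.402 = 0.0276z*, so z* = 0.243/0.0276 = 8.81.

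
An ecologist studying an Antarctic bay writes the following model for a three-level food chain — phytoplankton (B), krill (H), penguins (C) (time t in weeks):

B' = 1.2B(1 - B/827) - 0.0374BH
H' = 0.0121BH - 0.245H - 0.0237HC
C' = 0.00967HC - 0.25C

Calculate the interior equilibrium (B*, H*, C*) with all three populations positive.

B* ≈ 161, H* ≈ 25.9, C* ≈ 71.7

From dC/dt = 0: 0.00967H* = 0.25, so H* = 25.9.
From dB/dt = 0: 1.2(1 - B*/827) = 0.0374·25.9, giving B* = 827·(1 - 0.806) = 161.
From dH/dt = 0: 0.0121·161 - 0.245 = 0.0237C*, so C* = 1.7/0.0237 = 71.7.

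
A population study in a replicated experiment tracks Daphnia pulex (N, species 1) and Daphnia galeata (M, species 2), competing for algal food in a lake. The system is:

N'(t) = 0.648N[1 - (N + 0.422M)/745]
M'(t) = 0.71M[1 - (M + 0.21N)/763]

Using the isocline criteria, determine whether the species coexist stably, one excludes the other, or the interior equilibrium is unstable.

stable coexistence

Compare the nullcline intercepts: K1/α12 = 745/0.422 = 1770 > K2 = 763; K2/α21 = 763/0.21 = 3630 > K1 = 745.
Since both inequalities hold, each species can invade when rare, so the interior equilibrium is stable.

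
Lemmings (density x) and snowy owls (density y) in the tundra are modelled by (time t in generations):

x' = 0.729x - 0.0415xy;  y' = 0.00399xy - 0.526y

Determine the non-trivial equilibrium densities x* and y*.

Set dy/dt = 0 with y > 0: 0.00399x - 0.526 = 0, so x* = 0.526/0.00399 = 132.
Set dx/dt = 0 with x > 0: 0.729 - 0.0415y = 0, so y* = 0.729/0.0415 = 17.6.

x* ≈ 132, y* ≈ 17.6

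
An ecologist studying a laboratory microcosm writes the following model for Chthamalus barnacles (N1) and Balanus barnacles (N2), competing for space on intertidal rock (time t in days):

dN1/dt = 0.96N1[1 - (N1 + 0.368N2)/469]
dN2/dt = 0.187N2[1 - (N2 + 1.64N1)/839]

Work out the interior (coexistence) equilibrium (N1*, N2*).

N1* ≈ 404, N2* ≈ 176

Setting both brackets to zero gives the nullclines N1 + 0.368N2 = 469 and 1.64N1 + N2 = 839.
Substituting N2 = 839 - 1.64N1 into the first: N1(1 - 0.368·1.64) = 469 - 0.368·839.
So N1* = 160/0.396 = 404, and then N2* = 839 - 1.64·404 = 176.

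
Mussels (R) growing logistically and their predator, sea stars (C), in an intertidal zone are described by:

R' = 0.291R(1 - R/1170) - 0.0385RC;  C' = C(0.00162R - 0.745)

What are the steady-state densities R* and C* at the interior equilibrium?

From dC/dt = 0 with C > 0: 0.00162R* = 0.745, so R* = 460.
Substitute into dR/dt = 0: 0.291(1 - 460/1170) = 0.0385C*.
The bracket is 0.607, giving C* = 0.177/0.0385 = 4.59.

R* ≈ 460, C* ≈ 4.59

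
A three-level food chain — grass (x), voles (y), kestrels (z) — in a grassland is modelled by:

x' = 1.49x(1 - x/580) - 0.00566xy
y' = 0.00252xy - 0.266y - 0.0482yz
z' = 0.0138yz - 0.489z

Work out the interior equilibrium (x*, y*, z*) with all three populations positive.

x* ≈ 502, y* ≈ 35.4, z* ≈ 20.7

From dz/dt = 0: 0.0138y* = 0.489, so y* = 35.4.
From dx/dt = 0: 1.49(1 - x*/580) = 0.00566·35.4, giving x* = 580·(1 - 0.135) = 502.
From dy/dt = 0: 0.00252·502 - 0.266 = 0.0482z*, so z* = 0.999/0.0482 = 20.7.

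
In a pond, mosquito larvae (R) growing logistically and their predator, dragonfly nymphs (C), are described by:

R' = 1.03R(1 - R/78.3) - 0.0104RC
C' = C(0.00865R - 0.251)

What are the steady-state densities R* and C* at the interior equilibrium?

R* ≈ 29, C* ≈ 62.3

From dC/dt = 0 with C > 0: 0.00865R* = 0.251, so R* = 29.
Substitute into dR/dt = 0: 1.03(1 - 29/78.3) = 0.0104C*.
The bracket is 0.629, giving C* = 0.648/0.0104 = 62.3.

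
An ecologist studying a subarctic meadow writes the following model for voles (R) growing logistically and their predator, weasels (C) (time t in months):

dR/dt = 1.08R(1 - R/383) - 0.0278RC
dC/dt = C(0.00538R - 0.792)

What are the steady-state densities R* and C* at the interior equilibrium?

From dC/dt = 0 with C > 0: 0.00538R* = 0.792, so R* = 147.
Substitute into dR/dt = 0: 1.08(1 - 147/383) = 0.0278C*.
The bracket is 0.616, giving C* = 0.665/0.0278 = 23.9.

R* ≈ 147, C* ≈ 23.9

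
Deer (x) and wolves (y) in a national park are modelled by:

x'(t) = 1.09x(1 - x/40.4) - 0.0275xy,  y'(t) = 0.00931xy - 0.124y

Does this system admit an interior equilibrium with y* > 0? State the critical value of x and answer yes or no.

The predator equation gives dy/dt > 0 only when x > 0.124/0.00931 = 13.3.
Without the predator, x → K = 40.4. Since 40.4 > 13.3, the predator can invade and persist.

Threshold x = 13.3; K > 13.3, so yes, the predator persists.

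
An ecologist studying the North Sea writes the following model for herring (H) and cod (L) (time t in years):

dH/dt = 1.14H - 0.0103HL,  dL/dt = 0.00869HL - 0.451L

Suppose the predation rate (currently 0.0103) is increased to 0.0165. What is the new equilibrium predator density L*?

L* ≈ 69.1

At the interior fixed point, setting dH/dt = 0 with H > 0 fixes L* = (prey growth rate)/(HL coefficient) — independent of the other coefficients.
With the change, L* = 1.14/0.0165 = 69.1; it falls from 111.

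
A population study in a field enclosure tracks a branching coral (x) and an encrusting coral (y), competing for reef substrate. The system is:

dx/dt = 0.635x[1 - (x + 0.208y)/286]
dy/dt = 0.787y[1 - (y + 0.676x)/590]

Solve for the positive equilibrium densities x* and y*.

Setting both brackets to zero gives the nullclines x + 0.208y = 286 and 0.676x + y = 590.
Substituting y = 590 - 0.676x into the first: x(1 - 0.208·0.676) = 286 - 0.208·590.
So x* = 163/0.859 = 190, and then y* = 590 - 0.676·190 = 462.

x* ≈ 190, y* ≈ 462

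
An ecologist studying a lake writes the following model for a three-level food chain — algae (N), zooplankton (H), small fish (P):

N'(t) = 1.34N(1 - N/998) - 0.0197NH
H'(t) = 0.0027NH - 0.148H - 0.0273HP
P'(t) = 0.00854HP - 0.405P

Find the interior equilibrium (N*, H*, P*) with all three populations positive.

N* ≈ 302, H* ≈ 47.4, P* ≈ 24.5

From dP/dt = 0: 0.00854H* = 0.405, so H* = 47.4.
From dN/dt = 0: 1.34(1 - N*/998) = 0.0197·47.4, giving N* = 998·(1 - 0.697) = 302.
From dH/dt = 0: 0.0027·302 - 0.148 = 0.0273P*, so P* = 0.668/0.0273 = 24.5.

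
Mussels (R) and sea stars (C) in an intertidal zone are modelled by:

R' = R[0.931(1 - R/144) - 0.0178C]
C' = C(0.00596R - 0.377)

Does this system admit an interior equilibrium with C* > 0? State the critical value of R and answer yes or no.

Threshold R = 63.3; K > 63.3, so yes, the predator persists.

The predator equation gives dC/dt > 0 only when R > 0.377/0.00596 = 63.3.
Without the predator, R → K = 144. Since 144 > 63.3, the predator can invade and persist.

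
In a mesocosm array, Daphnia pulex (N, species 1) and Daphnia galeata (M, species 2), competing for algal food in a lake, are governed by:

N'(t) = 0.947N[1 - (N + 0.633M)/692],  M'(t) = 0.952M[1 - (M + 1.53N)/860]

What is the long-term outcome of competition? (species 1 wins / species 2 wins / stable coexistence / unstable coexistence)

Compare the nullcline intercepts: K1/α12 = 692/0.633 = 1090 > K2 = 860; K2/α21 = 860/1.53 = 562 < K1 = 692.
Since the inequalities point opposite ways, species 1 can invade but species 2 cannot.

species 1 excludes species 2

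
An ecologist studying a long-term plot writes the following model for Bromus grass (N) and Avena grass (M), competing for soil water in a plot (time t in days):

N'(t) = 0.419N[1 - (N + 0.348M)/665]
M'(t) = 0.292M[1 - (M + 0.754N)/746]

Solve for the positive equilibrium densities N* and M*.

Setting both brackets to zero gives the nullclines N + 0.348M = 665 and 0.754N + M = 746.
Substituting M = 746 - 0.754N into the first: N(1 - 0.348·0.754) = 665 - 0.348·746.
So N* = 405/0.738 = 550, and then M* = 746 - 0.754·550 = 332.

N* ≈ 550, M* ≈ 332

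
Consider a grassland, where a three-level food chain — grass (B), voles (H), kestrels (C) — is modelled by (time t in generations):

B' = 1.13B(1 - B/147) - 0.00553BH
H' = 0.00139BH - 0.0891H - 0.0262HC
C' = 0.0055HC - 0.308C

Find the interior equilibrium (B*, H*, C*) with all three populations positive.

From dC/dt = 0: 0.0055H* = 0.308, so H* = 56.
From dB/dt = 0: 1.13(1 - B*/147) = 0.00553·56, giving B* = 147·(1 - 0.274) = 107.
From dH/dt = 0: 0.00139·107 - 0.0891 = 0.0262C*, so C* = 0.0592/0.0262 = 2.26.

B* ≈ 107, H* ≈ 56, C* ≈ 2.26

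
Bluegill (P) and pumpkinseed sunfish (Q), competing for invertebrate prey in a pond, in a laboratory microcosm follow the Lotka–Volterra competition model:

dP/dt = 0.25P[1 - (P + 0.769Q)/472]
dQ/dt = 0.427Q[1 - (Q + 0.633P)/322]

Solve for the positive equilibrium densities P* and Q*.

P* ≈ 437, Q* ≈ 45.3

Setting both brackets to zero gives the nullclines P + 0.769Q = 472 and 0.633P + Q = 322.
Substituting Q = 322 - 0.633P into the first: P(1 - 0.769·0.633) = 472 - 0.769·322.
So P* = 224/0.513 = 437, and then Q* = 322 - 0.633·437 = 45.3.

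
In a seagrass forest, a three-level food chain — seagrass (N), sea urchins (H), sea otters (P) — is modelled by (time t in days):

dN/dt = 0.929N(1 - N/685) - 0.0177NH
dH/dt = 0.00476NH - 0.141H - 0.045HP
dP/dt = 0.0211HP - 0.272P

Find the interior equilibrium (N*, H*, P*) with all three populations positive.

N* ≈ 517, H* ≈ 12.9, P* ≈ 51.5

From dP/dt = 0: 0.0211H* = 0.272, so H* = 12.9.
From dN/dt = 0: 0.929(1 - N*/685) = 0.0177·12.9, giving N* = 685·(1 - 0.246) = 517.
From dH/dt = 0: 0.00476·517 - 0.141 = 0.045P*, so P* = 2.32/0.045 = 51.5.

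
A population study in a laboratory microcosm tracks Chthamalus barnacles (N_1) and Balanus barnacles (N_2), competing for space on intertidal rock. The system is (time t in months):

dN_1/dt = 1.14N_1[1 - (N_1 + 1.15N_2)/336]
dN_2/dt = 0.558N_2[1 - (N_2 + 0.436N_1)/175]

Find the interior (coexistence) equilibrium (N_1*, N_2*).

Setting both brackets to zero gives the nullclines N_1 + 1.15N_2 = 336 and 0.436N_1 + N_2 = 175.
Substituting N_2 = 175 - 0.436N_1 into the first: N_1(1 - 1.15·0.436) = 336 - 1.15·175.
So N_1* = 135/0.499 = 270, and then N_2* = 175 - 0.436·270 = 57.2.

N_1* ≈ 270, N_2* ≈ 57.2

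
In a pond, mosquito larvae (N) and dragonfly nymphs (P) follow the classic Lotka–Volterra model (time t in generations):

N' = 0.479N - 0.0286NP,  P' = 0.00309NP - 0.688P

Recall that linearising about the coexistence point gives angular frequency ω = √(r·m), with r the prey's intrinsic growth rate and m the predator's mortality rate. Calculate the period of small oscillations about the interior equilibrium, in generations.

T ≈ 10.9 generations

Here r = 0.479 and m = 0.688, so r·m = 0.33.
ω = √0.33 = 0.574 per generation, hence T = 2π/ω ≈ 10.9 generations.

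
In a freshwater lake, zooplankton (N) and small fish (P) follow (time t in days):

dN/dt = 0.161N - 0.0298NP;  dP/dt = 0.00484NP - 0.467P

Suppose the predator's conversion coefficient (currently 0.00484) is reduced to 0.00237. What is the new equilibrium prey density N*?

N* ≈ 197

At the interior fixed point, setting dP/dt = 0 with P > 0 fixes N* = (predator death rate)/(NP coefficient) — independent of the other coefficients.
With the change, N* = 0.467/0.00237 = 197; it rises from 96.5.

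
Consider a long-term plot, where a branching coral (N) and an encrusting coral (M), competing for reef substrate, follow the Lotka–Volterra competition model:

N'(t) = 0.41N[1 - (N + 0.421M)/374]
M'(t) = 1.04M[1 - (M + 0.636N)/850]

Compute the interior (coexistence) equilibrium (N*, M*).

Setting both brackets to zero gives the nullclines N + 0.421M = 374 and 0.636N + M = 850.
Substituting M = 850 - 0.636N into the first: N(1 - 0.421·0.636) = 374 - 0.421·850.
So N* = 16.2/0.732 = 22.1, and then M* = 850 - 0.636·22.1 = 836.

N* ≈ 22.1, M* ≈ 836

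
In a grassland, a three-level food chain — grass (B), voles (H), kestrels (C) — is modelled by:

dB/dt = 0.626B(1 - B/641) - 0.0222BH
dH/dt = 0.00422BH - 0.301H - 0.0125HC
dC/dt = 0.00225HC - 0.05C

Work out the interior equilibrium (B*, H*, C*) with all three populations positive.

B* ≈ 136, H* ≈ 22.2, C* ≈ 21.8

From dC/dt = 0: 0.00225H* = 0.05, so H* = 22.2.
From dB/dt = 0: 0.626(1 - B*/641) = 0.0222·22.2, giving B* = 641·(1 - 0.788) = 136.
From dH/dt = 0: 0.00422·136 - 0.301 = 0.0125C*, so C* = 0.272/0.0125 = 21.8.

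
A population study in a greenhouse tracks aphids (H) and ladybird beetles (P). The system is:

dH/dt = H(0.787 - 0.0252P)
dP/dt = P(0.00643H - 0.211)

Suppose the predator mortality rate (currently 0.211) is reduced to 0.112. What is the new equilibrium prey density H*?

H* ≈ 17.4

At the interior fixed point, setting dP/dt = 0 with P > 0 fixes H* = (predator death rate)/(HP coefficient) — independent of the other coefficients.
With the change, H* = 0.112/0.00643 = 17.4; it falls from 32.8.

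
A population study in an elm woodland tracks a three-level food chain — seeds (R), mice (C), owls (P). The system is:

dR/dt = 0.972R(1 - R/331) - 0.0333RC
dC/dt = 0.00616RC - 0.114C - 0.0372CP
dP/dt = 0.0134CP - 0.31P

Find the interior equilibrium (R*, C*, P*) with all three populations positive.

R* ≈ 68.7, C* ≈ 23.1, P* ≈ 8.31

From dP/dt = 0: 0.0134C* = 0.31, so C* = 23.1.
From dR/dt = 0: 0.972(1 - R*/331) = 0.0333·23.1, giving R* = 331·(1 - 0.793) = 68.7.
From dC/dt = 0: 0.00616·68.7 - 0.114 = 0.0372P*, so P* = 0.309/0.0372 = 8.31.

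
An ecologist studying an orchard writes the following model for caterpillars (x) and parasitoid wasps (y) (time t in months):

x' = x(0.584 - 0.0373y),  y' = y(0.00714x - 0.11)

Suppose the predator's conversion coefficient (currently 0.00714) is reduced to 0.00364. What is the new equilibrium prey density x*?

x* ≈ 30.2

At the interior fixed point, setting dy/dt = 0 with y > 0 fixes x* = (predator death rate)/(xy coefficient) — independent of the other coefficients.
With the change, x* = 0.11/0.00364 = 30.2; it rises from 15.4.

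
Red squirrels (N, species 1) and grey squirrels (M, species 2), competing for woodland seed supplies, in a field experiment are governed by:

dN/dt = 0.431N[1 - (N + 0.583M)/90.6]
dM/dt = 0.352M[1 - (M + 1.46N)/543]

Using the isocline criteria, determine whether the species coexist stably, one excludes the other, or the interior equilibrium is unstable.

species 2 excludes species 1

Compare the nullcline intercepts: K1/α12 = 90.6/0.583 = 155 < K2 = 543; K2/α21 = 543/1.46 = 372 > K1 = 90.6.
Since the inequalities point opposite ways, species 2 can invade but species 1 cannot.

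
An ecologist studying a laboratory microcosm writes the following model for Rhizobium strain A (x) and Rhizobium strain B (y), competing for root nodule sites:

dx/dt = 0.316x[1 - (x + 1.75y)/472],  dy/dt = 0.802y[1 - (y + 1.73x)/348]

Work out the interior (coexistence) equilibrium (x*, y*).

x* ≈ 67.6, y* ≈ 231

Setting both brackets to zero gives the nullclines x + 1.75y = 472 and 1.73x + y = 348.
Substituting y = 348 - 1.73x into the first: x(1 - 1.75·1.73) = 472 - 1.75·348.
So x* = -137/-2.03 = 67.6, and then y* = 348 - 1.73·67.6 = 231.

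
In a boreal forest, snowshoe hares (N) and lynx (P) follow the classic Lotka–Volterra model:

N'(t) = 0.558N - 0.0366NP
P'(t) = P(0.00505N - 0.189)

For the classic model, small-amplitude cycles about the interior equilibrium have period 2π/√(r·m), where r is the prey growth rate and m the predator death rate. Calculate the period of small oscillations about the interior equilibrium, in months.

T ≈ 19.3 months

Here r = 0.558 and m = 0.189, so r·m = 0.105.
ω = √0.105 = 0.325 per month, hence T = 2π/ω ≈ 19.3 months.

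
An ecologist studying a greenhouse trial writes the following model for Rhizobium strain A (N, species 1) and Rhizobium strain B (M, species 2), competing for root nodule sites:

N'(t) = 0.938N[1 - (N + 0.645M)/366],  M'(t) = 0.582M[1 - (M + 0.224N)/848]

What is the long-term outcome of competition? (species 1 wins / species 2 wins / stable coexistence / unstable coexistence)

Compare the nullcline intercepts: K1/α12 = 366/0.645 = 567 < K2 = 848; K2/α21 = 848/0.224 = 3790 > K1 = 366.
Since the inequalities point opposite ways, species 2 can invade but species 1 cannot.

species 2 excludes species 1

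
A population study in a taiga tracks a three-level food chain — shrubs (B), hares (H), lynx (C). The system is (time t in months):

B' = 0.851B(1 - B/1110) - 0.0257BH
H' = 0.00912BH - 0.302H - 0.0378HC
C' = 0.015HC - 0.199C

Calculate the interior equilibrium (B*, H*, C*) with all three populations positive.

B* ≈ 665, H* ≈ 13.3, C* ≈ 153

From dC/dt = 0: 0.015H* = 0.199, so H* = 13.3.
From dB/dt = 0: 0.851(1 - B*/1110) = 0.0257·13.3, giving B* = 1110·(1 - 0.401) = 665.
From dH/dt = 0: 0.00912·665 - 0.302 = 0.0378C*, so C* = 5.77/0.0378 = 153.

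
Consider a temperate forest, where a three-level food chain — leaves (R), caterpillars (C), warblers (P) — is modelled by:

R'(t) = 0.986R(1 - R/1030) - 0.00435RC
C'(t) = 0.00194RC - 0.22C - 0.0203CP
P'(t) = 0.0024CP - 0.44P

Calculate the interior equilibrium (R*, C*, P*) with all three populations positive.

From dP/dt = 0: 0.0024C* = 0.44, so C* = 183.
From dR/dt = 0: 0.986(1 - R*/1030) = 0.00435·183, giving R* = 1030·(1 - 0.809) = 197.
From dC/dt = 0: 0.00194·197 - 0.22 = 0.0203P*, so P* = 0.162/0.0203 = 7.98.

R* ≈ 197, C* ≈ 183, P* ≈ 7.98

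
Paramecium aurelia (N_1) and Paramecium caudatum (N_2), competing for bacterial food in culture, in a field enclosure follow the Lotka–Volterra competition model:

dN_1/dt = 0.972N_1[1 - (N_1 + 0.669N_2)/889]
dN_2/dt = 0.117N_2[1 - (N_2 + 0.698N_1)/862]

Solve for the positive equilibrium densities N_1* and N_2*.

Setting both brackets to zero gives the nullclines N_1 + 0.669N_2 = 889 and 0.698N_1 + N_2 = 862.
Substituting N_2 = 862 - 0.698N_1 into the first: N_1(1 - 0.669·0.698) = 889 - 0.669·862.
So N_1* = 312/0.533 = 586, and then N_2* = 862 - 0.698·586 = 453.

N_1* ≈ 586, N_2* ≈ 453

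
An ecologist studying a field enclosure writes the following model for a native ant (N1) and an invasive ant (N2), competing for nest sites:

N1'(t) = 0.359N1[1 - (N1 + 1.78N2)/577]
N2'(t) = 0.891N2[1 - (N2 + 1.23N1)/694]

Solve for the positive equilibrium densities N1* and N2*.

N1* ≈ 553, N2* ≈ 13.2

Setting both brackets to zero gives the nullclines N1 + 1.78N2 = 577 and 1.23N1 + N2 = 694.
Substituting N2 = 694 - 1.23N1 into the first: N1(1 - 1.78·1.23) = 577 - 1.78·694.
So N1* = -658/-1.19 = 553, and then N2* = 694 - 1.23·553 = 13.2.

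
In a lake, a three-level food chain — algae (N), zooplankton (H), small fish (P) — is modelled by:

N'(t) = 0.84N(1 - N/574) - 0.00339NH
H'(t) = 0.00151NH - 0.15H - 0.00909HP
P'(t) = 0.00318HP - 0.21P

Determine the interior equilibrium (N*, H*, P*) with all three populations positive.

From dP/dt = 0: 0.00318H* = 0.21, so H* = 66.
From dN/dt = 0: 0.84(1 - N*/574) = 0.00339·66, giving N* = 574·(1 - 0.267) = 421.
From dH/dt = 0: 0.00151·421 - 0.15 = 0.00909P*, so P* = 0.486/0.00909 = 53.4.

N* ≈ 421, H* ≈ 66, P* ≈ 53.4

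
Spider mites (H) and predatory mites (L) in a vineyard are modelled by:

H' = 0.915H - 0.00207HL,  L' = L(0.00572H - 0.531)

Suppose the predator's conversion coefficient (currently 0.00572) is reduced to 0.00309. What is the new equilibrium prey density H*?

H* ≈ 172

At the interior fixed point, setting dL/dt = 0 with L > 0 fixes H* = (predator death rate)/(HL coefficient) — independent of the other coefficients.
With the change, H* = 0.531/0.00309 = 172; it rises from 92.8.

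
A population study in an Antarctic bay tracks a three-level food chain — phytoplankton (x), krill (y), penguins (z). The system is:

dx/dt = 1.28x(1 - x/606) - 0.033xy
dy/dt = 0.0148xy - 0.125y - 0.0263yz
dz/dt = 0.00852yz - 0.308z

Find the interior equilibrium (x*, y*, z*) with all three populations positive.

From dz/dt = 0: 0.00852y* = 0.308, so y* = 36.2.
From dx/dt = 0: 1.28(1 - x*/606) = 0.033·36.2, giving x* = 606·(1 - 0.932) = 41.2.
From dy/dt = 0: 0.0148·41.2 - 0.125 = 0.0263z*, so z* = 0.485/0.0263 = 18.4.

x* ≈ 41.2, y* ≈ 36.2, z* ≈ 18.4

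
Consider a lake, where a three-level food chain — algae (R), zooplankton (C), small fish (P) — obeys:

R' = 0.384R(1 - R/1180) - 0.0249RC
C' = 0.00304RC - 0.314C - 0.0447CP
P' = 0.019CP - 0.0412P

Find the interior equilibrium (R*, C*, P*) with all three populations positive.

From dP/dt = 0: 0.019C* = 0.0412, so C* = 2.17.
From dR/dt = 0: 0.384(1 - R*/1180) = 0.0249·2.17, giving R* = 1180·(1 - 0.141) = 1010.
From dC/dt = 0: 0.00304·1010 - 0.314 = 0.0447P*, so P* = 2.77/0.0447 = 61.9.

R* ≈ 1010, C* ≈ 2.17, P* ≈ 61.9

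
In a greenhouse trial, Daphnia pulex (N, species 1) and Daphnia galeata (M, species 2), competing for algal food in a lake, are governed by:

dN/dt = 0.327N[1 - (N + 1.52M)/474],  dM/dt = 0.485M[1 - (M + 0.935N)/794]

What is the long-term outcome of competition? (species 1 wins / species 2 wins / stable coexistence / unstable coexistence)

species 2 excludes species 1

Compare the nullcline intercepts: K1/α12 = 474/1.52 = 312 < K2 = 794; K2/α21 = 794/0.935 = 849 > K1 = 474.
Since the inequalities point opposite ways, species 2 can invade but species 1 cannot.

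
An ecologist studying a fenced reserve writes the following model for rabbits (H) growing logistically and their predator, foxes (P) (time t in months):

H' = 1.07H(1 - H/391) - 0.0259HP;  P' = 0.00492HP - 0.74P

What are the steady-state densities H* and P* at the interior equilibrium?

From dP/dt = 0 with P > 0: 0.00492H* = 0.74, so H* = 150.
Substitute into dH/dt = 0: 1.07(1 - 150/391) = 0.0259P*.
The bracket is 0.615, giving P* = 0.658/0.0259 = 25.4.

H* ≈ 150, P* ≈ 25.4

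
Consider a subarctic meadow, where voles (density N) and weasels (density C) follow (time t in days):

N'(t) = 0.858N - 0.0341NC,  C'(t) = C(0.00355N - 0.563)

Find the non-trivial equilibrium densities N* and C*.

N* ≈ 159, C* ≈ 25.2

Set dC/dt = 0 with C > 0: 0.00355N - 0.563 = 0, so N* = 0.563/0.00355 = 159.
Set dN/dt = 0 with N > 0: 0.858 - 0.0341C = 0, so C* = 0.858/0.0341 = 25.2.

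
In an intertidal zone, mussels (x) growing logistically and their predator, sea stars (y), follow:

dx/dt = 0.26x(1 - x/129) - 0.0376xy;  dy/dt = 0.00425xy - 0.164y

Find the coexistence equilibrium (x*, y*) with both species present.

From dy/dt = 0 with y > 0: 0.00425x* = 0.164, so x* = 38.6.
Substitute into dx/dt = 0: 0.26(1 - 38.6/129) = 0.0376y*.
The bracket is 0.701, giving y* = 0.182/0.0376 = 4.85.

x* ≈ 38.6, y* ≈ 4.85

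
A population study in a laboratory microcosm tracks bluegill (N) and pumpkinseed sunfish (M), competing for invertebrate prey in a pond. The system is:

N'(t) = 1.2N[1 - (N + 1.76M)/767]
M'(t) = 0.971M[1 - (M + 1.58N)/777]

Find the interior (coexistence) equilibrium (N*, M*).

Setting both brackets to zero gives the nullclines N + 1.76M = 767 and 1.58N + M = 777.
Substituting M = 777 - 1.58N into the first: N(1 - 1.76·1.58) = 767 - 1.76·777.
So N* = -601/-1.78 = 337, and then M* = 777 - 1.58·337 = 244.

N* ≈ 337, M* ≈ 244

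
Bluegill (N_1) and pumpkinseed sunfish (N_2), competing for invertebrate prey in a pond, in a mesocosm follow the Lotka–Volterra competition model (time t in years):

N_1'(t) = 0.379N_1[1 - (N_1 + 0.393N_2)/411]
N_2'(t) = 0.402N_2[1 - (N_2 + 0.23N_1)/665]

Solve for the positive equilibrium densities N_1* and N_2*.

N_1* ≈ 165, N_2* ≈ 627

Setting both brackets to zero gives the nullclines N_1 + 0.393N_2 = 411 and 0.23N_1 + N_2 = 665.
Substituting N_2 = 665 - 0.23N_1 into the first: N_1(1 - 0.393·0.23) = 411 - 0.393·665.
So N_1* = 150/0.91 = 165, and then N_2* = 665 - 0.23·165 = 627.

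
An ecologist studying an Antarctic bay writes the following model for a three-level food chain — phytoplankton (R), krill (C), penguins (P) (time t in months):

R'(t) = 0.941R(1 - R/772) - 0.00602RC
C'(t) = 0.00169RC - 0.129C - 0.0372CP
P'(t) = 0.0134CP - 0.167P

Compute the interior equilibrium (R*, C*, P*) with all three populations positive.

R* ≈ 710, C* ≈ 12.5, P* ≈ 28.8

From dP/dt = 0: 0.0134C* = 0.167, so C* = 12.5.
From dR/dt = 0: 0.941(1 - R*/772) = 0.00602·12.5, giving R* = 772·(1 - 0.0797) = 710.
From dC/dt = 0: 0.00169·710 - 0.129 = 0.0372P*, so P* = 1.07/0.0372 = 28.8.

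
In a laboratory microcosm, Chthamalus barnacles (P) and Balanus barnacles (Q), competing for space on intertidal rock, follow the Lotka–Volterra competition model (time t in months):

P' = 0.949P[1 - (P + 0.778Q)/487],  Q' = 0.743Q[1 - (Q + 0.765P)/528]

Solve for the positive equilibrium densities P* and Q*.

Setting both brackets to zero gives the nullclines P + 0.778Q = 487 and 0.765P + Q = 528.
Substituting Q = 528 - 0.765P into the first: P(1 - 0.778·0.765) = 487 - 0.778·528.
So P* = 76.2/0.405 = 188, and then Q* = 528 - 0.765·188 = 384.

P* ≈ 188, Q* ≈ 384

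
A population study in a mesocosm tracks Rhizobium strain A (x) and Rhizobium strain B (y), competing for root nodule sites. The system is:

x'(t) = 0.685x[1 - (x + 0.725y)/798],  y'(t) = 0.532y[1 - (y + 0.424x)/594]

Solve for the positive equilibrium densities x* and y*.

Setting both brackets to zero gives the nullclines x + 0.725y = 798 and 0.424x + y = 594.
Substituting y = 594 - 0.424x into the first: x(1 - 0.725·0.424) = 798 - 0.725·594.
So x* = 367/0.693 = 530, and then y* = 594 - 0.424·530 = 369.

x* ≈ 530, y* ≈ 369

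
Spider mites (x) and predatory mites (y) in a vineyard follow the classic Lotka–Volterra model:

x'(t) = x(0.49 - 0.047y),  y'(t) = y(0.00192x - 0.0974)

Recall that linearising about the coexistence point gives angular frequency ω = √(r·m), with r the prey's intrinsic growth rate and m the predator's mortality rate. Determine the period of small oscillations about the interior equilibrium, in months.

T ≈ 28.8 months

Here r = 0.49 and m = 0.0974, so r·m = 0.0477.
ω = √0.0477 = 0.218 per month, hence T = 2π/ω ≈ 28.8 months.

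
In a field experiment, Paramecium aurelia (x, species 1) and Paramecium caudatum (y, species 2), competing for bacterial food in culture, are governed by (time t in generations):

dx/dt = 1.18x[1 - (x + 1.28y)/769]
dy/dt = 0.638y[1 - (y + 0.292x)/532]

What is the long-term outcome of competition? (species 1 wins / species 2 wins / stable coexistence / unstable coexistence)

Compare the nullcline intercepts: K1/α12 = 769/1.28 = 601 > K2 = 532; K2/α21 = 532/0.292 = 1820 > K1 = 769.
Since both inequalities hold, each species can invade when rare, so the interior equilibrium is stable.

stable coexistence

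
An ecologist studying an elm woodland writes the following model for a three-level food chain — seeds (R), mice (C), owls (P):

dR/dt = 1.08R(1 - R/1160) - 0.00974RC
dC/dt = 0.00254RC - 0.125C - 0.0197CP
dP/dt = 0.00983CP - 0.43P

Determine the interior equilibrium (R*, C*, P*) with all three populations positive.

From dP/dt = 0: 0.00983C* = 0.43, so C* = 43.7.
From dR/dt = 0: 1.08(1 - R*/1160) = 0.00974·43.7, giving R* = 1160·(1 - 0.395) = 702.
From dC/dt = 0: 0.00254·702 - 0.125 = 0.0197P*, so P* = 1.66/0.0197 = 84.2.

R* ≈ 702, C* ≈ 43.7, P* ≈ 84.2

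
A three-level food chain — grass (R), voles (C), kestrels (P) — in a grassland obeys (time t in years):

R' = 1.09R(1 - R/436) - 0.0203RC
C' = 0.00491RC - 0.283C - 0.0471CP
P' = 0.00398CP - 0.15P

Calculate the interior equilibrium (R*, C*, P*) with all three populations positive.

From dP/dt = 0: 0.00398C* = 0.15, so C* = 37.7.
From dR/dt = 0: 1.09(1 - R*/436) = 0.0203·37.7, giving R* = 436·(1 - 0.702) = 130.
From dC/dt = 0: 0.00491·130 - 0.283 = 0.0471P*, so P* = 0.355/0.0471 = 7.54.

R* ≈ 130, C* ≈ 37.7, P* ≈ 7.54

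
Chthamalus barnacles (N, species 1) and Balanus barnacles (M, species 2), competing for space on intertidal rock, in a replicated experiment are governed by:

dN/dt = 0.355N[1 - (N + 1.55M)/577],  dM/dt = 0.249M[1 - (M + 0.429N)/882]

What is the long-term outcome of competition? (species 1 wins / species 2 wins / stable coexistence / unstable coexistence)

species 2 excludes species 1

Compare the nullcline intercepts: K1/α12 = 577/1.55 = 372 < K2 = 882; K2/α21 = 882/0.429 = 2060 > K1 = 577.
Since the inequalities point opposite ways, species 2 can invade but species 1 cannot.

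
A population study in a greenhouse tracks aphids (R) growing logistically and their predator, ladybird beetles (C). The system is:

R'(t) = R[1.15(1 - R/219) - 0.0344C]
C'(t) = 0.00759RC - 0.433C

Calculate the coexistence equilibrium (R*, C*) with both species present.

R* ≈ 57, C* ≈ 24.7

From dC/dt = 0 with C > 0: 0.00759R* = 0.433, so R* = 57.
Substitute into dR/dt = 0: 1.15(1 - 57/219) = 0.0344C*.
The bracket is 0.74, giving C* = 0.85/0.0344 = 24.7.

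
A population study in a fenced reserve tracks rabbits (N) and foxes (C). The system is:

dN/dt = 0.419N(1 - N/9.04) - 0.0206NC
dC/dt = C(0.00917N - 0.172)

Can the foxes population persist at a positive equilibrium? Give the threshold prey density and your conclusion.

Threshold N = 18.8; K < 18.8, so no, the predator goes extinct.

The predator equation gives dC/dt > 0 only when N > 0.172/0.00917 = 18.8.
Without the predator, N → K = 9.04. Since 9.04 < 18.8, the predator cannot invade.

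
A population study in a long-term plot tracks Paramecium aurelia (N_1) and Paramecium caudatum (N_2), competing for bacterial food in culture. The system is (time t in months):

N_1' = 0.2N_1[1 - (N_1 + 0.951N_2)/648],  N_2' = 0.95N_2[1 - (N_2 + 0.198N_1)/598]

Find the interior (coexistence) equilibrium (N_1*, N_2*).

Setting both brackets to zero gives the nullclines N_1 + 0.951N_2 = 648 and 0.198N_1 + N_2 = 598.
Substituting N_2 = 598 - 0.198N_1 into the first: N_1(1 - 0.951·0.198) = 648 - 0.951·598.
So N_1* = 79.3/0.812 = 97.7, and then N_2* = 598 - 0.198·97.7 = 579.

N_1* ≈ 97.7, N_2* ≈ 579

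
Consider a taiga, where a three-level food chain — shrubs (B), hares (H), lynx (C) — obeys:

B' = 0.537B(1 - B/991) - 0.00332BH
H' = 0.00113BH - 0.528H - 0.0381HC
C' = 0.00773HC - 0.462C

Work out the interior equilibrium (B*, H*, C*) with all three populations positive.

B* ≈ 625, H* ≈ 59.8, C* ≈ 4.67

From dC/dt = 0: 0.00773H* = 0.462, so H* = 59.8.
From dB/dt = 0: 0.537(1 - B*/991) = 0.00332·59.8, giving B* = 991·(1 - 0.37) = 625.
From dH/dt = 0: 0.00113·625 - 0.528 = 0.0381C*, so C* = 0.178/0.0381 = 4.67.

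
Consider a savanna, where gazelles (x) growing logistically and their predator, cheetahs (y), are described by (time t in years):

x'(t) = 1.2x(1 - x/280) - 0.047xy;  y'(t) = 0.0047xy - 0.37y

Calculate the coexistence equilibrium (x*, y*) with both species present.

From dy/dt = 0 with y > 0: 0.0047x* = 0.37, so x* = 78.7.
Substitute into dx/dt = 0: 1.2(1 - 78.7/280) = 0.047y*.
The bracket is 0.719, giving y* = 0.863/0.047 = 18.4.

x* ≈ 78.7, y* ≈ 18.4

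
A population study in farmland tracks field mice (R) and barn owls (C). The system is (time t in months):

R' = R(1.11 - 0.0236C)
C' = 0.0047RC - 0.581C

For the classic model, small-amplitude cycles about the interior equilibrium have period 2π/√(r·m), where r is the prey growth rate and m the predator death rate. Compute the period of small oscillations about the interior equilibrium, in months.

T ≈ 7.82 months

Here r = 1.11 and m = 0.581, so r·m = 0.645.
ω = √0.645 = 0.803 per month, hence T = 2π/ω ≈ 7.82 months.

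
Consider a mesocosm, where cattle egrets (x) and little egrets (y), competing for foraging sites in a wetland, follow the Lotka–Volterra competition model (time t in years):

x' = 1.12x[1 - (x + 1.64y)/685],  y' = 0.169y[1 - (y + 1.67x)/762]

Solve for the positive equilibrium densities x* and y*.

Setting both brackets to zero gives the nullclines x + 1.64y = 685 and 1.67x + y = 762.
Substituting y = 762 - 1.67x into the first: x(1 - 1.64·1.67) = 685 - 1.64·762.
So x* = -565/-1.74 = 325, and then y* = 762 - 1.67·325 = 220.

x* ≈ 325, y* ≈ 220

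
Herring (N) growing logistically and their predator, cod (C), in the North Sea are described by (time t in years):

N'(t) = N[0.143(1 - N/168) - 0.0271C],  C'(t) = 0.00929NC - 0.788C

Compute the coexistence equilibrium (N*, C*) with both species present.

From dC/dt = 0 with C > 0: 0.00929N* = 0.788, so N* = 84.8.
Substitute into dN/dt = 0: 0.143(1 - 84.8/168) = 0.0271C*.
The bracket is 0.495, giving C* = 0.0708/0.0271 = 2.61.

N* ≈ 84.8, C* ≈ 2.61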